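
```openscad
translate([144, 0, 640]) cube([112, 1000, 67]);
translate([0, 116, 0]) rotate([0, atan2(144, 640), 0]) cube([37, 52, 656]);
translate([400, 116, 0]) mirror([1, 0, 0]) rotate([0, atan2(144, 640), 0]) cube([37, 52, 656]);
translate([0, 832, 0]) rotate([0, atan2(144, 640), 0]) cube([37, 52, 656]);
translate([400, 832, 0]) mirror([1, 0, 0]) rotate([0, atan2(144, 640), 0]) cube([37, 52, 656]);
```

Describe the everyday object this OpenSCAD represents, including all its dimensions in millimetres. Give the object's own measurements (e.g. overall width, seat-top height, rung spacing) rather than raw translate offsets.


A sawhorse. A 112×1000×67 mm beam (x, y, z) sits on two A-frame leg pairs. Each pair is two raked legs of 37×52 mm section (52 mm along y) splaying symmetrically in x. Each leg rises 640 mm vertically over 144 mm of horizontal reach and is 656 mm long along its own axis. Every leg's outer bottom edge rests on the floor and its outer top edge meets a bottom edge of the beam — the left legs (tilting toward +x) meet the beam's −x bottom edge, the right legs (their mirror images, tilting toward −x) meet its +x bottom edge — so the leg tops tuck under the beam, the beam's underside is 640 mm above the floor, and the feet are 400 mm apart outside-to-outside with the beam centred between them. The two leg pairs are set in 116 mm from either end of the beam.


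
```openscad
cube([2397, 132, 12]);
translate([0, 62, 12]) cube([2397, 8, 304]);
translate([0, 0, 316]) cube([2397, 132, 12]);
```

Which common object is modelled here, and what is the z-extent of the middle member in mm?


An I-beam. The web height is 304 mm.

Two wide flanges with a thin centred web — an I-beam. Overall 328 mm minus two 12 mm flanges gives a web of 328 − 2·12 = 304 mm.


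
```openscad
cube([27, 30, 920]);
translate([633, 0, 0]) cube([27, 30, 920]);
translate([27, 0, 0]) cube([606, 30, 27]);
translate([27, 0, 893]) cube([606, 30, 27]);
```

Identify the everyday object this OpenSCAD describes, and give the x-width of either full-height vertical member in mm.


A picture frame. The border width is 27 mm.

Four thin pieces enclosing a rectangular opening — a picture frame. The two full-height stiles are 920 mm tall; the top rail sits at z = 893 and is 27 mm tall, so the border above the opening is 920 − 893 = 27 mm, matching the stile x-width.


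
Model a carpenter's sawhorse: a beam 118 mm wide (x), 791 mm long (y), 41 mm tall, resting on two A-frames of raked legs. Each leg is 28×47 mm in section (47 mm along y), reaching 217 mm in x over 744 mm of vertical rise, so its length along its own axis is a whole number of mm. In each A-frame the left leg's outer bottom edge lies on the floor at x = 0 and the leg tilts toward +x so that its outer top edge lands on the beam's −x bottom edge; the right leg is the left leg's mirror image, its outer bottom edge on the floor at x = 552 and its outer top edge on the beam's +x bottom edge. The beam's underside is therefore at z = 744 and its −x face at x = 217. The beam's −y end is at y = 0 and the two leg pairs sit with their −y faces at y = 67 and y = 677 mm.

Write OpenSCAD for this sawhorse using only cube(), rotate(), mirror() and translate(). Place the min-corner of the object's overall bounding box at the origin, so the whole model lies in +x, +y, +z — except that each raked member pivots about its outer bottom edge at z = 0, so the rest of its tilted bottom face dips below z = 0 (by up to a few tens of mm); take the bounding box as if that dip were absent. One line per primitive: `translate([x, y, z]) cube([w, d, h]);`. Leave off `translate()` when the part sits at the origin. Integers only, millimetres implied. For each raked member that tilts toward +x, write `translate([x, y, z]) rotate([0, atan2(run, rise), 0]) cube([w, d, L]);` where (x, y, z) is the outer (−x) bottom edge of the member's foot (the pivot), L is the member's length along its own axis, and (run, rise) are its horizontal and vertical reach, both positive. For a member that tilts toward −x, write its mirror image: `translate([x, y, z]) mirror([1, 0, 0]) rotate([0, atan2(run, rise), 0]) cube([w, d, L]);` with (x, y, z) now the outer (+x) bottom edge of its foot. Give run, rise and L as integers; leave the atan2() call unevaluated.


translate([217, 0, 744]) cube([118, 791, 41]);
translate([0, 67, 0]) rotate([0, atan2(217, 744), 0]) cube([28, 47, 775]);
translate([552, 67, 0]) mirror([1, 0, 0]) rotate([0, atan2(217, 744), 0]) cube([28, 47, 775]);
translate([0, 677, 0]) rotate([0, atan2(217, 744), 0]) cube([28, 47, 775]);
translate([552, 677, 0]) mirror([1, 0, 0]) rotate([0, atan2(217, 744), 0]) cube([28, 47, 775]);


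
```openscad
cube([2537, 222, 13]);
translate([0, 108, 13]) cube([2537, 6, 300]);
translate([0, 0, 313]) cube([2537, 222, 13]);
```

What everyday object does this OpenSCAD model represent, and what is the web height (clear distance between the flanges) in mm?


An I-beam. The web height is 300 mm.

Two wide flanges with a thin centred web — an I-beam. Overall 326 mm minus two 13 mm flanges gives a web of 326 − 2·13 = 300 mm.


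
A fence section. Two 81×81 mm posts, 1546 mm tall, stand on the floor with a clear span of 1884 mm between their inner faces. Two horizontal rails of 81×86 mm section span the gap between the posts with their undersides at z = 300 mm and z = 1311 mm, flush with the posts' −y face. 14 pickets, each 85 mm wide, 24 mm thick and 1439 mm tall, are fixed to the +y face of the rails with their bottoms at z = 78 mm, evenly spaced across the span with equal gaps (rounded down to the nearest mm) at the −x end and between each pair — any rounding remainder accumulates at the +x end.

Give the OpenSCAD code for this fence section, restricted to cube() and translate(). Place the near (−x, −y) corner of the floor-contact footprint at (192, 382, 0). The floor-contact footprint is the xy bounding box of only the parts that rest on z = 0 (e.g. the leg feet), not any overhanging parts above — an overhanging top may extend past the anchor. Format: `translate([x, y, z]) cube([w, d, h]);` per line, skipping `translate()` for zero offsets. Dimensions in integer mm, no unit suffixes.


translate([192, 382, 0]) cube([81, 81, 1546]);
translate([2157, 382, 0]) cube([81, 81, 1546]);
translate([273, 382, 300]) cube([1884, 81, 86]);
translate([273, 382, 1311]) cube([1884, 81, 86]);
translate([319, 463, 78]) cube([85, 24, 1439]);
translate([450, 463, 78]) cube([85, 24, 1439]);
translate([581, 463, 78]) cube([85, 24, 1439]);
translate([712, 463, 78]) cube([85, 24, 1439]);
translate([843, 463, 78]) cube([85, 24, 1439]);
translate([974, 463, 78]) cube([85, 24, 1439]);
translate([1105, 463, 78]) cube([85, 24, 1439]);
translate([1236, 463, 78]) cube([85, 24, 1439]);
translate([1367, 463, 78]) cube([85, 24, 1439]);
translate([1498, 463, 78]) cube([85, 24, 1439]);
translate([1629, 463, 78]) cube([85, 24, 1439]);
translate([1760, 463, 78]) cube([85, 24, 1439]);
translate([1891, 463, 78]) cube([85, 24, 1439]);
translate([2022, 463, 78]) cube([85, 24, 1439]);


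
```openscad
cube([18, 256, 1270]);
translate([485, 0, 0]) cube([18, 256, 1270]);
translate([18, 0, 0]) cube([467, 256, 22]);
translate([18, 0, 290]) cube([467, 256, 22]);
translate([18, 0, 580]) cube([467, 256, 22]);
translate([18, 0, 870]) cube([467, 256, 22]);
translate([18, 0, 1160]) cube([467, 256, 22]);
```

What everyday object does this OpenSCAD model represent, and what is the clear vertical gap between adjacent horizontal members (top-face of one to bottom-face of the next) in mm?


A bookshelf. The clear shelf gap is 268 mm.

Two tall side panels with 5 horizontal boards between them — a bookshelf. The first two shelf undersides are at z = 0 and z = 290; with shelf thickness 22, the clear gap is 290 − 0 − 22 = 268 mm.


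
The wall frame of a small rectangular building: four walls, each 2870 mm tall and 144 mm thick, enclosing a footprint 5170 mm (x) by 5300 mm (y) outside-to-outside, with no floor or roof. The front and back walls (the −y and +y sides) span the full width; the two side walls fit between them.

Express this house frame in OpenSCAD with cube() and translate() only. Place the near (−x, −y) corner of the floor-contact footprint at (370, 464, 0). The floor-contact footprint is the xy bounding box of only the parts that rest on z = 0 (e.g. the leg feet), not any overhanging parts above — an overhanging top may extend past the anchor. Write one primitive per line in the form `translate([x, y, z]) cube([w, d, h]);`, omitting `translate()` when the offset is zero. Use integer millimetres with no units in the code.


translate([370, 464, 0]) cube([5170, 144, 2870]);
translate([370, 5620, 0]) cube([5170, 144, 2870]);
translate([370, 608, 0]) cube([144, 5012, 2870]);
translate([5396, 608, 0]) cube([144, 5012, 2870]);


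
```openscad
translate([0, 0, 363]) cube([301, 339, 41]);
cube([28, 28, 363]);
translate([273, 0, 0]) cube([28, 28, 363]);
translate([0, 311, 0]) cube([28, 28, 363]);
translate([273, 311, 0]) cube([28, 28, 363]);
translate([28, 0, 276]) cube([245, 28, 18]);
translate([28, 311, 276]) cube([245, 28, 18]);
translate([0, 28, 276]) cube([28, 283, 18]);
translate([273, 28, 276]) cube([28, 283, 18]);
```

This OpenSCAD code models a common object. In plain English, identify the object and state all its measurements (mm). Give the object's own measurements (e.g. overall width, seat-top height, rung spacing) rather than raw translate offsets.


A simple wooden stool: a rectangular seat 301 mm (x) by 339 mm (y), 41 mm thick, top face at z = 404 mm, on four square legs, each 28×28 mm in cross-section. The legs rest on z = 0, each flush with a corner of the seat. Four stretchers, 28 mm wide and 18 mm tall, connect adjacent legs with their undersides at z = 276 mm, each running between the inner faces of the legs it joins and aligned with the legs' outer faces on the other axis.


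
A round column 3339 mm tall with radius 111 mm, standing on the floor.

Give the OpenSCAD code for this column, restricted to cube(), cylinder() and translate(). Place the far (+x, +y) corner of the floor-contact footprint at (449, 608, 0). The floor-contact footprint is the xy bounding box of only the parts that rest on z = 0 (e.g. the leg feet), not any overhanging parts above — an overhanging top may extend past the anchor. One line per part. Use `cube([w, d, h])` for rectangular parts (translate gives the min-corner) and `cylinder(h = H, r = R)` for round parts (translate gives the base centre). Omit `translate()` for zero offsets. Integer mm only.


translate([338, 497, 0]) cylinder(h = 3339, r = 111);


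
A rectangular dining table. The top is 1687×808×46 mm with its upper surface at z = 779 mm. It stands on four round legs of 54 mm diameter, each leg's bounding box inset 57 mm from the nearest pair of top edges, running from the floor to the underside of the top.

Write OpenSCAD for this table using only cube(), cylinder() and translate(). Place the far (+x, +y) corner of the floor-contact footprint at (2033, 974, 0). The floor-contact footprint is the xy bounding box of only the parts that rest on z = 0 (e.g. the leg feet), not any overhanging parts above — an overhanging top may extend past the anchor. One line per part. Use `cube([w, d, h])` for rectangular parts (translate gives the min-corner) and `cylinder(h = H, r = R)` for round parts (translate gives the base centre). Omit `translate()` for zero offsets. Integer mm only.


translate([403, 223, 733]) cube([1687, 808, 46]);
translate([487, 307, 0]) cylinder(h = 733, r = 27);
translate([2006, 307, 0]) cylinder(h = 733, r = 27);
translate([487, 947, 0]) cylinder(h = 733, r = 27);
translate([2006, 947, 0]) cylinder(h = 733, r = 27);


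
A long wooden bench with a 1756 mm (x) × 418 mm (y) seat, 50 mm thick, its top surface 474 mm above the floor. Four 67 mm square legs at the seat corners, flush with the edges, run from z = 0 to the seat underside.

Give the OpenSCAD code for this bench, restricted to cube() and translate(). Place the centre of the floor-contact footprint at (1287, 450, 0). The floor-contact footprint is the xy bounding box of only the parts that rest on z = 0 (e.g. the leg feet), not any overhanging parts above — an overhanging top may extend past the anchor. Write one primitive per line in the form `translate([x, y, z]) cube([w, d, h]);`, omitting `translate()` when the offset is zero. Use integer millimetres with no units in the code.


translate([409, 241, 424]) cube([1756, 418, 50]);
translate([409, 241, 0]) cube([67, 67, 424]);
translate([409, 592, 0]) cube([67, 67, 424]);
translate([2098, 241, 0]) cube([67, 67, 424]);
translate([2098, 592, 0]) cube([67, 67, 424]);


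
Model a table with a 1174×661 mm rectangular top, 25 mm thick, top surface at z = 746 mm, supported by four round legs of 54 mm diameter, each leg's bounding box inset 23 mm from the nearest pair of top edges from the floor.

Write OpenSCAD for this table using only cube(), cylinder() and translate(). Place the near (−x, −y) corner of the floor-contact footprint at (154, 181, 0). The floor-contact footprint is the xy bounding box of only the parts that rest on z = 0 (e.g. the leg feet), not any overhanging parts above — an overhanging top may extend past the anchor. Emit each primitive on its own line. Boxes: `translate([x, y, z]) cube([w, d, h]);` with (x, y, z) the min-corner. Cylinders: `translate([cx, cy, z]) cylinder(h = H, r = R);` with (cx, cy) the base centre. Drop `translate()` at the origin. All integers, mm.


translate([131, 158, 721]) cube([1174, 661, 25]);
translate([181, 208, 0]) cylinder(h = 721, r = 27);
translate([1255, 208, 0]) cylinder(h = 721, r = 27);
translate([181, 769, 0]) cylinder(h = 721, r = 27);
translate([1255, 769, 0]) cylinder(h = 721, r = 27);


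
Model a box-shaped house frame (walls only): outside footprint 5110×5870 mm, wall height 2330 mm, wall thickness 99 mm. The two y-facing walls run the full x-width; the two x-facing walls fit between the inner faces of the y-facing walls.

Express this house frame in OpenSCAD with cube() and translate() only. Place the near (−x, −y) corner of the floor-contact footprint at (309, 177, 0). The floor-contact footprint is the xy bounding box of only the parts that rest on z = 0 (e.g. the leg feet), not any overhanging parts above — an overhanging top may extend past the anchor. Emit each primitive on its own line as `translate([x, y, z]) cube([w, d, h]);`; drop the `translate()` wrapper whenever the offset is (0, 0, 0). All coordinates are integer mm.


translate([309, 177, 0]) cube([5110, 99, 2330]);
translate([309, 5948, 0]) cube([5110, 99, 2330]);
translate([309, 276, 0]) cube([99, 5672, 2330]);
translate([5320, 276, 0]) cube([99, 5672, 2330]);


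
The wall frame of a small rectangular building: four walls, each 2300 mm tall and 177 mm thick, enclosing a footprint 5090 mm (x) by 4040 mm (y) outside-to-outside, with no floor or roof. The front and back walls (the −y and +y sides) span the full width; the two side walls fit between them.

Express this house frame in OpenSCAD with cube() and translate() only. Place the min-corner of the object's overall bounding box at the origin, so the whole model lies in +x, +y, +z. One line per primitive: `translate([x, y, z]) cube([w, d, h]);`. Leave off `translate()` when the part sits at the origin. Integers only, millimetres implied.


cube([5090, 177, 2300]);
translate([0, 3863, 0]) cube([5090, 177, 2300]);
translate([0, 177, 0]) cube([177, 3686, 2300]);
translate([4913, 177, 0]) cube([177, 3686, 2300]);


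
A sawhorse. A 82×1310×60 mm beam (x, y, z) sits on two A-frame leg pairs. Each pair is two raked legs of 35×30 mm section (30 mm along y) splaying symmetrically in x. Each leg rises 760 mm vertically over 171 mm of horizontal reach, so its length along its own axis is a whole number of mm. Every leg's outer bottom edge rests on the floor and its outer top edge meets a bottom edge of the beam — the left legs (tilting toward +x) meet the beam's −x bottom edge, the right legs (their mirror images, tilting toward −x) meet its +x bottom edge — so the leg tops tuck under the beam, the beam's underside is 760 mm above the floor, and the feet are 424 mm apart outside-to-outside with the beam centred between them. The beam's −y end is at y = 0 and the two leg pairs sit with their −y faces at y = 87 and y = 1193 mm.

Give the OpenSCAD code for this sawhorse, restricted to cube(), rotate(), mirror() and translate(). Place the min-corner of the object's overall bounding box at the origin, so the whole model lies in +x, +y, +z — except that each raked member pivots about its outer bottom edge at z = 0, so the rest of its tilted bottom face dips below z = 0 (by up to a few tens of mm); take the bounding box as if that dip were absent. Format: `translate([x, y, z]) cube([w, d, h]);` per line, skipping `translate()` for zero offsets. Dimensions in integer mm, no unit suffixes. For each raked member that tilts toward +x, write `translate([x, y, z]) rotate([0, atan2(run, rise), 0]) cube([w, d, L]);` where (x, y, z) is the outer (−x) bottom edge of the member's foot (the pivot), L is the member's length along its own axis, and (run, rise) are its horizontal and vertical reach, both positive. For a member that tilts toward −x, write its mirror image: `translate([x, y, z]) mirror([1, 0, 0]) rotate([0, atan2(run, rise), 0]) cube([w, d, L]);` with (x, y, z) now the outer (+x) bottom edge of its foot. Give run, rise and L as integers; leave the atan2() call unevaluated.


translate([171, 0, 760]) cube([82, 1310, 60]);
translate([0, 87, 0]) rotate([0, atan2(171, 760), 0]) cube([35, 30, 779]);
translate([424, 87, 0]) mirror([1, 0, 0]) rotate([0, atan2(171, 760), 0]) cube([35, 30, 779]);
translate([0, 1193, 0]) rotate([0, atan2(171, 760), 0]) cube([35, 30, 779]);
translate([424, 1193, 0]) mirror([1, 0, 0]) rotate([0, atan2(171, 760), 0]) cube([35, 30, 779]);


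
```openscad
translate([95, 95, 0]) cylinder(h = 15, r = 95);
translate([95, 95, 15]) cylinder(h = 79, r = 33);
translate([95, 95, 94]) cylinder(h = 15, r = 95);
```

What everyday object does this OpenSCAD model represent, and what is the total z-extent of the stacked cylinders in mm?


A spool. The overall height is 109 mm.

Three coaxial cylinders, large–small–large — a spool. Two 15 mm flanges and a 79 mm core give 15 + 79 + 15 = 109 mm.


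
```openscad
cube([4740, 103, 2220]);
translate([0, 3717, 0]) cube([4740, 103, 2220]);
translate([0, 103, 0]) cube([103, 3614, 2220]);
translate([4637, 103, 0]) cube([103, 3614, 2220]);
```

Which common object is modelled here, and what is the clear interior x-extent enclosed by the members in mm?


A house (or room) frame. The interior width is 4534 mm.

Four 2220 mm walls enclosing a rectangle with no floor or roof — a room or house frame. Outside width is 4740 mm and wall thickness is 103 mm, so the interior width is 4740 − 2 × 103 = 4534 mm.


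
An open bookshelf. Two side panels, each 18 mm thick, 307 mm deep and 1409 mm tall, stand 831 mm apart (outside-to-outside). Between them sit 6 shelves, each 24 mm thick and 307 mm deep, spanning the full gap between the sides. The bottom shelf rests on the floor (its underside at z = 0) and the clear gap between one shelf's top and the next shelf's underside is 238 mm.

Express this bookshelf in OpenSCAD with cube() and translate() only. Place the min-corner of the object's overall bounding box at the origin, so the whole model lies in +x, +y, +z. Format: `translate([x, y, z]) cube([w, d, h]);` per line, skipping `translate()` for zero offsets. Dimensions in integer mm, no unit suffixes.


cube([18, 307, 1409]);
translate([813, 0, 0]) cube([18, 307, 1409]);
translate([18, 0, 0]) cube([795, 307, 24]);
translate([18, 0, 262]) cube([795, 307, 24]);
translate([18, 0, 524]) cube([795, 307, 24]);
translate([18, 0, 786]) cube([795, 307, 24]);
translate([18, 0, 1048]) cube([795, 307, 24]);
translate([18, 0, 1310]) cube([795, 307, 24]);


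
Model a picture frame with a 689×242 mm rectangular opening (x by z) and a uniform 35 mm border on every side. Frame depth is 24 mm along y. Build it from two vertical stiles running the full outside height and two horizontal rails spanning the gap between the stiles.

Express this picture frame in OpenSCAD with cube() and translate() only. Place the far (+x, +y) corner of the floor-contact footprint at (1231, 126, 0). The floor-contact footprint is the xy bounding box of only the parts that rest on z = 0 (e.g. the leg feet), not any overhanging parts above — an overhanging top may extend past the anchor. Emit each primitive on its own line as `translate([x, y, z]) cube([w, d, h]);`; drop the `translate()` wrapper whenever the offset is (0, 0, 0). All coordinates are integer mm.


translate([472, 102, 0]) cube([35, 24, 312]);
translate([1196, 102, 0]) cube([35, 24, 312]);
translate([507, 102, 0]) cube([689, 24, 35]);
translate([507, 102, 277]) cube([689, 24, 35]);


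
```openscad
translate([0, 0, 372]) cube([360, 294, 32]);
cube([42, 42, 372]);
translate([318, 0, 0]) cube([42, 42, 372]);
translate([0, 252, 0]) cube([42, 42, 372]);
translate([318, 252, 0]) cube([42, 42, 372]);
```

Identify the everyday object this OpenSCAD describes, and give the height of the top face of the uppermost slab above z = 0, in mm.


A stool. The seat height is 404 mm.

A 360×294×32 slab at z = 372 on four corner posts — a stool. The seat top is 372 + 32 = 404 mm.


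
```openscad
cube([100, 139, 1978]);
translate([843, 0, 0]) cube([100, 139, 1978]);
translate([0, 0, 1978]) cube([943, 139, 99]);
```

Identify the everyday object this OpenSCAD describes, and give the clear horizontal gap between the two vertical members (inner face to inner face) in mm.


A door frame. The clear opening width is 743 mm.

Two 1978 mm tall posts with a header on top — a door frame. The left jamb is 100 mm wide at x = 0; the right jamb starts at x = 843. The clear opening is 843 − 100 = 743 mm.


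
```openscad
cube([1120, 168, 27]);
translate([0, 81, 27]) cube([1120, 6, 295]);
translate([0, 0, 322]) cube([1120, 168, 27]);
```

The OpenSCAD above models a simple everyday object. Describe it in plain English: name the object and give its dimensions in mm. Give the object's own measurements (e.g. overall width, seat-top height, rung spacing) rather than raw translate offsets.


An I-beam lying along x, 1120 mm long. Overall section height 349 mm. Two flanges 168 mm wide (y) and 27 mm thick, one on the floor and one at the top; a web 6 mm thick runs between them, centred on the flange width.


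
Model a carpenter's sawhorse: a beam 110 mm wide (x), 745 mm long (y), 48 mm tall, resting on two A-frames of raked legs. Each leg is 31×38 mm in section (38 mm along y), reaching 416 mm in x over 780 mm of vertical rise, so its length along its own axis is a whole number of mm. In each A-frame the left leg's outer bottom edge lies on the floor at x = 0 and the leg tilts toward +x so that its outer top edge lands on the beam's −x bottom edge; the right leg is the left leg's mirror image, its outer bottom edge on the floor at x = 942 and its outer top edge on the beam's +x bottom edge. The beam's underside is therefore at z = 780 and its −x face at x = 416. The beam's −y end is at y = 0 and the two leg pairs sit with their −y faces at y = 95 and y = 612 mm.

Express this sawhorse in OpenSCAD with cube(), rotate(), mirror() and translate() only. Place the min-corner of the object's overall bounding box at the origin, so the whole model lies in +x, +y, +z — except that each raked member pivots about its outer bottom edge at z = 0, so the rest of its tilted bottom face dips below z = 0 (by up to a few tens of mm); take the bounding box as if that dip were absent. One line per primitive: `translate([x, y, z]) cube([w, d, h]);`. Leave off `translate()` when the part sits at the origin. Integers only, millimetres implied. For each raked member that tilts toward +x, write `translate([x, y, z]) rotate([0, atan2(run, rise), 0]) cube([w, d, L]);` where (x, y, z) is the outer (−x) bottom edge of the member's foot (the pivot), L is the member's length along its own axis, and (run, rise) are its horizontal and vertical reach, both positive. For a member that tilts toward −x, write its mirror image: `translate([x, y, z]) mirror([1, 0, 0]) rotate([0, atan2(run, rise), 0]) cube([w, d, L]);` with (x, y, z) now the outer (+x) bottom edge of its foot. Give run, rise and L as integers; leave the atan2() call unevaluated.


// leg length = √(416² + 780²) = 884
// right-leg outer foot x = 2·416 + 110 = 942
// beam min-corner = (416, 0, 780)
translate([416, 0, 780]) cube([110, 745, 48]);
translate([0, 95, 0]) rotate([0, atan2(416, 780), 0]) cube([31, 38, 884]);
translate([942, 95, 0]) mirror([1, 0, 0]) rotate([0, atan2(416, 780), 0]) cube([31, 38, 884]);
translate([0, 612, 0]) rotate([0, atan2(416, 780), 0]) cube([31, 38, 884]);
translate([942, 612, 0]) mirror([1, 0, 0]) rotate([0, atan2(416, 780), 0]) cube([31, 38, 884]);


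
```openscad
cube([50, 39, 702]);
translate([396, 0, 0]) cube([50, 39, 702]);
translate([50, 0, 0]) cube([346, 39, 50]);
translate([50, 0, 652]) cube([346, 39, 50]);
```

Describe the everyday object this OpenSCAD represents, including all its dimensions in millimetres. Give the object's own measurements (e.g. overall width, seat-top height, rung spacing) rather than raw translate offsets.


A rectangular picture frame lying in the x–z plane (depth along y). The opening is 346 mm wide (x) by 602 mm tall (z), surrounded by a border 50 mm wide on all four sides. The frame is 39 mm deep and is made of two full-height vertical stiles with two horizontal rails fitted between them.


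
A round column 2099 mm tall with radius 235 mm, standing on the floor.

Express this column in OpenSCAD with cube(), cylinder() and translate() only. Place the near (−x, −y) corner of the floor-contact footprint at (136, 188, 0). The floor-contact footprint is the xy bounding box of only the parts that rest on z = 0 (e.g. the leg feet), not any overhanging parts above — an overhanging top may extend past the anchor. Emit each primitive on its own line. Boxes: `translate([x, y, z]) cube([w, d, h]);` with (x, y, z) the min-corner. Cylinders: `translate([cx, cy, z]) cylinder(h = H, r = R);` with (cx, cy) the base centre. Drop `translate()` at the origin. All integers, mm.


translate([371, 423, 0]) cylinder(h = 2099, r = 235);


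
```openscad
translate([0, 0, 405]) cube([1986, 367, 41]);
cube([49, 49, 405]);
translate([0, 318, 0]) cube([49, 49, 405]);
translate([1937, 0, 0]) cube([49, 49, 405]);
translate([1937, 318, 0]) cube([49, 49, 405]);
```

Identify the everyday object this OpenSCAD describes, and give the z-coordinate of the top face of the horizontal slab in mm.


A bench. The seat-top height is 446 mm.

A long slab on four corner posts — a bench. The slab sits at z = 405 with thickness 41, so the top is 405 + 41 = 446 mm.


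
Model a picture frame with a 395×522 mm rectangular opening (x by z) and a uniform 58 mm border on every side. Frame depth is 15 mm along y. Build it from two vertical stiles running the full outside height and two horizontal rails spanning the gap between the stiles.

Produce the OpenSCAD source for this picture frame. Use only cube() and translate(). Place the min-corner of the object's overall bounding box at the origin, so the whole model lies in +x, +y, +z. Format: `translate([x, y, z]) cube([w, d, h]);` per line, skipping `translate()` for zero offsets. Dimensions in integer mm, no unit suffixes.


cube([58, 15, 638]);
translate([453, 0, 0]) cube([58, 15, 638]);
translate([58, 0, 0]) cube([395, 15, 58]);
translate([58, 0, 580]) cube([395, 15, 58]);


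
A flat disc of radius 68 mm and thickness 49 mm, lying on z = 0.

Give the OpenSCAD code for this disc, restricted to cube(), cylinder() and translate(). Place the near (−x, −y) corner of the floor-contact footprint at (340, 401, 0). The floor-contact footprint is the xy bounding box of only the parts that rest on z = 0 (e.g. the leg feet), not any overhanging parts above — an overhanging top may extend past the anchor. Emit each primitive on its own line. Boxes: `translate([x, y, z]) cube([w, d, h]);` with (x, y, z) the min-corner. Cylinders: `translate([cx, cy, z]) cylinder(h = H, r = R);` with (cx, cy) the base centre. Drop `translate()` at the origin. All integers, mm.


translate([408, 469, 0]) cylinder(h = 49, r = 68);


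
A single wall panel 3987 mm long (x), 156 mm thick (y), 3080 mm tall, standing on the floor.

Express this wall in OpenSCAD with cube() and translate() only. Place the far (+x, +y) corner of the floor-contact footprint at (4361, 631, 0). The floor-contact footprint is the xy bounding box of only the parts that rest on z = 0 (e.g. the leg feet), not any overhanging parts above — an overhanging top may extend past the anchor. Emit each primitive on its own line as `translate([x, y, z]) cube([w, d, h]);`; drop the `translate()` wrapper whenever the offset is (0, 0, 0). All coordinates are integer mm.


translate([374, 475, 0]) cube([3987, 156, 3080]);


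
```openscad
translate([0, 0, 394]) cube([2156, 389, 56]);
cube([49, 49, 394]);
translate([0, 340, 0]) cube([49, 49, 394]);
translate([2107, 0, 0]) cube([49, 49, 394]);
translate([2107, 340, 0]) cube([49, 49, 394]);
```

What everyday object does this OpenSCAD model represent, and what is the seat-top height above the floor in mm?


A bench. The seat-top height is 450 mm.

A long slab on four corner posts — a bench. The slab sits at z = 394 with thickness 56, so the top is 394 + 56 = 450 mm.


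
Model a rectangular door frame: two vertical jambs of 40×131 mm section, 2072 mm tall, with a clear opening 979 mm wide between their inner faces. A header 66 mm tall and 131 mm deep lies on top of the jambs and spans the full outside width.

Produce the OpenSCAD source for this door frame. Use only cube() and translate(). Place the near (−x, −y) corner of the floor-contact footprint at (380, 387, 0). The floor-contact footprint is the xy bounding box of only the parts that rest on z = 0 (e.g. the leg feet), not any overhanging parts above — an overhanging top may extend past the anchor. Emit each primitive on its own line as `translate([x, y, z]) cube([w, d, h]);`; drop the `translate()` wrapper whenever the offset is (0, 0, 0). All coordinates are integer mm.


translate([380, 387, 0]) cube([40, 131, 2072]);
translate([1399, 387, 0]) cube([40, 131, 2072]);
translate([380, 387, 2072]) cube([1059, 131, 66]);


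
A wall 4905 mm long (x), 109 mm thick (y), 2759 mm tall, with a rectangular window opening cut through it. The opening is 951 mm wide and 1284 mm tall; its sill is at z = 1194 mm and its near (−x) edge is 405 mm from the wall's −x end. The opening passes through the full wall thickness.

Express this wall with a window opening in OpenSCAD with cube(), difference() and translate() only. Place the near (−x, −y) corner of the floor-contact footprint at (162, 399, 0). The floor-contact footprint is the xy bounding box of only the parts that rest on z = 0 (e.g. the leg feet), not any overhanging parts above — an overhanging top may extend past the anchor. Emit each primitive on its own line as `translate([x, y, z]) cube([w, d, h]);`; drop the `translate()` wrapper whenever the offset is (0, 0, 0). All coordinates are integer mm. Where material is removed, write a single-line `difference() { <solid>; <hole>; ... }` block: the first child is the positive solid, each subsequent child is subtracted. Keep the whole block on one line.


difference() { translate([162, 399, 0]) cube([4905, 109, 2759]); translate([567, 399, 1194]) cube([951, 109, 1284]); }


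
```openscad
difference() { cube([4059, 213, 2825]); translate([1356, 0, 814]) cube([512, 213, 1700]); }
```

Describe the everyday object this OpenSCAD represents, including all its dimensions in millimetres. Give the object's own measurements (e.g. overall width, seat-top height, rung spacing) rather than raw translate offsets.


A wall 4059 mm long (x), 213 mm thick (y), 2825 mm tall, with a rectangular window opening cut through it. The opening is 512 mm wide and 1700 mm tall; its sill is at z = 814 mm and its near (−x) edge is 1356 mm from the wall's −x end. The opening passes through the full wall thickness.


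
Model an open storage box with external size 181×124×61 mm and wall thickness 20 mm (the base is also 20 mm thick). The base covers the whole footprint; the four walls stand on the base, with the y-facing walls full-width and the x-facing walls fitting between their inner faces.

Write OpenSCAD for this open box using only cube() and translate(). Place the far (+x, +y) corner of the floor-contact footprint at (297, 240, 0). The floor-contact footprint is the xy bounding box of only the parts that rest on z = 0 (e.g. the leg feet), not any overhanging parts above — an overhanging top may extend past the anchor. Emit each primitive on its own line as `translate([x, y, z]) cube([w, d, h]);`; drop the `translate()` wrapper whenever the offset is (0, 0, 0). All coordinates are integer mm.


translate([116, 116, 0]) cube([181, 124, 20]);
translate([116, 116, 20]) cube([181, 20, 41]);
translate([116, 220, 20]) cube([181, 20, 41]);
translate([116, 136, 20]) cube([20, 84, 41]);
translate([277, 136, 20]) cube([20, 84, 41]);


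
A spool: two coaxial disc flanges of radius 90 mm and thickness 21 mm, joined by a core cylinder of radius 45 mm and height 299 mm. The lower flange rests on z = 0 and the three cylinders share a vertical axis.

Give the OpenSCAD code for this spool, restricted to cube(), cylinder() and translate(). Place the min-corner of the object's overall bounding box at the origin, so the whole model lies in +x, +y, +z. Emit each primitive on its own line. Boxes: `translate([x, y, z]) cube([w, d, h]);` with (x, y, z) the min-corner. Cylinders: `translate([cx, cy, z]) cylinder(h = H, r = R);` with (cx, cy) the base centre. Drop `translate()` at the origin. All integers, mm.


translate([90, 90, 0]) cylinder(h = 21, r = 90);
translate([90, 90, 21]) cylinder(h = 299, r = 45);
translate([90, 90, 320]) cylinder(h = 21, r = 90);


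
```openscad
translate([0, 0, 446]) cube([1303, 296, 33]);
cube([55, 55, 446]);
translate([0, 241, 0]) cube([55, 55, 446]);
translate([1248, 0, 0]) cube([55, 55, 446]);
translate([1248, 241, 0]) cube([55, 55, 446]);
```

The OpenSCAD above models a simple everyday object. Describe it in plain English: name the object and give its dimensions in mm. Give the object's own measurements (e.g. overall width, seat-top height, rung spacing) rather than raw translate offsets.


A bench: a 1303×296 mm seat slab, 33 mm thick, top at z = 479 mm, on four 55×55 mm square legs flush with the seat corners and standing on z = 0.


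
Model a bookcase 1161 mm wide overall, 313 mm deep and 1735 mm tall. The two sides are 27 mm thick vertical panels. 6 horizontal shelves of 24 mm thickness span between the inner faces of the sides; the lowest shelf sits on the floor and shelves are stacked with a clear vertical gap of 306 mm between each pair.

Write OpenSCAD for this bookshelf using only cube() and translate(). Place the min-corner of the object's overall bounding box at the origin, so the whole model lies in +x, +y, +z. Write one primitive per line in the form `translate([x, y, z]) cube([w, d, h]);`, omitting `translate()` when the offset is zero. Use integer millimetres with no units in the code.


cube([27, 313, 1735]);
translate([1134, 0, 0]) cube([27, 313, 1735]);
translate([27, 0, 0]) cube([1107, 313, 24]);
translate([27, 0, 330]) cube([1107, 313, 24]);
translate([27, 0, 660]) cube([1107, 313, 24]);
translate([27, 0, 990]) cube([1107, 313, 24]);
translate([27, 0, 1320]) cube([1107, 313, 24]);
translate([27, 0, 1650]) cube([1107, 313, 24]);


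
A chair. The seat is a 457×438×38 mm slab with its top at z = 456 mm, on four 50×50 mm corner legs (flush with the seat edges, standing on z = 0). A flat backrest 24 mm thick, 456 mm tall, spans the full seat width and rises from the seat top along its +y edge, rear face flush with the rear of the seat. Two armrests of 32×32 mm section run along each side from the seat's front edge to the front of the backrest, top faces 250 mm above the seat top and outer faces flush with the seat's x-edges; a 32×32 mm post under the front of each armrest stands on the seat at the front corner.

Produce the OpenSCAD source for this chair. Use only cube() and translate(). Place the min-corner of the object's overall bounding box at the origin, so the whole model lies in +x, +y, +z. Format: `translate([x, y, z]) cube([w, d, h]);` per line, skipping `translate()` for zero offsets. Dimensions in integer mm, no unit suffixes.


// leg_h = 456 - 38 = 418
// arm post h = 250 - 32 = 218
translate([0, 0, 418]) cube([457, 438, 38]);
cube([50, 50, 418]);
translate([407, 0, 0]) cube([50, 50, 418]);
translate([0, 388, 0]) cube([50, 50, 418]);
translate([407, 388, 0]) cube([50, 50, 418]);
translate([0, 414, 456]) cube([457, 24, 456]);
translate([0, 0, 674]) cube([32, 414, 32]);
translate([425, 0, 674]) cube([32, 414, 32]);
translate([0, 0, 456]) cube([32, 32, 218]);
translate([425, 0, 456]) cube([32, 32, 218]);


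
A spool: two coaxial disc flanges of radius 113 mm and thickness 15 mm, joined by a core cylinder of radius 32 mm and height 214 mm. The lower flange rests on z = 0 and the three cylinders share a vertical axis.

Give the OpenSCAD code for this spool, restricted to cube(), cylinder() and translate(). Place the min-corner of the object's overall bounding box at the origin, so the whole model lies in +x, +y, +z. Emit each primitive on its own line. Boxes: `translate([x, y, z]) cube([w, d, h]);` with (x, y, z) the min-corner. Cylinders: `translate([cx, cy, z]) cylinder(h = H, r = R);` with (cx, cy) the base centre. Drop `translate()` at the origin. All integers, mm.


translate([113, 113, 0]) cylinder(h = 15, r = 113);
translate([113, 113, 15]) cylinder(h = 214, r = 32);
translate([113, 113, 229]) cylinder(h = 15, r = 113);


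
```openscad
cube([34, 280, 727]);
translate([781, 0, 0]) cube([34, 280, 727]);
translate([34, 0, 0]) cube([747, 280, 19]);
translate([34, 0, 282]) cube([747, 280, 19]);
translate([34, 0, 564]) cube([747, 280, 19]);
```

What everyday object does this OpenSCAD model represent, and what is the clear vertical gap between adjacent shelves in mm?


A bookshelf. The clear shelf gap is 263 mm.

Two tall side panels with 3 horizontal boards between them — a bookshelf. The first two shelf undersides are at z = 0 and z = 282; with shelf thickness 19, the clear gap is 282 − 0 − 19 = 263 mm.


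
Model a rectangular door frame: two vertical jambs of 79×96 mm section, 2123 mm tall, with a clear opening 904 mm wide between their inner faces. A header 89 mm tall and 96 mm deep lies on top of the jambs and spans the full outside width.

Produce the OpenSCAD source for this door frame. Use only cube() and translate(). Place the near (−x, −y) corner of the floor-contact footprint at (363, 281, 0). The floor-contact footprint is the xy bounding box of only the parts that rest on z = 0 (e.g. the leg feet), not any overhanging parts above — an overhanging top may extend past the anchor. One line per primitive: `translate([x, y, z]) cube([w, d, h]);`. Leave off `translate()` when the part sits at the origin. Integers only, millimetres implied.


translate([363, 281, 0]) cube([79, 96, 2123]);
translate([1346, 281, 0]) cube([79, 96, 2123]);
translate([363, 281, 2123]) cube([1062, 96, 89]);


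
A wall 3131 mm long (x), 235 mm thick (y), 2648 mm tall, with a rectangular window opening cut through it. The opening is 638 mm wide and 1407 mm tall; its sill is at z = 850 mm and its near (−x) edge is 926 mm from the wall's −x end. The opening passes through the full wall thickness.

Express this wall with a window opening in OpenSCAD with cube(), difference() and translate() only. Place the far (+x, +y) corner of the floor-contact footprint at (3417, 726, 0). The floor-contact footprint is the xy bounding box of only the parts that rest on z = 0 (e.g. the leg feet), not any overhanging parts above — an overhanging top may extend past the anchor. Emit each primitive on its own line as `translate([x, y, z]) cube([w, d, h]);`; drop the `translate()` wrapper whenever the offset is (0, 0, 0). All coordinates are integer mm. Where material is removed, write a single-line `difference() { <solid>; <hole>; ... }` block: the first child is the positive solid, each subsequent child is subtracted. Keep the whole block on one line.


difference() { translate([286, 491, 0]) cube([3131, 235, 2648]); translate([1212, 491, 850]) cube([638, 235, 1407]); }
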